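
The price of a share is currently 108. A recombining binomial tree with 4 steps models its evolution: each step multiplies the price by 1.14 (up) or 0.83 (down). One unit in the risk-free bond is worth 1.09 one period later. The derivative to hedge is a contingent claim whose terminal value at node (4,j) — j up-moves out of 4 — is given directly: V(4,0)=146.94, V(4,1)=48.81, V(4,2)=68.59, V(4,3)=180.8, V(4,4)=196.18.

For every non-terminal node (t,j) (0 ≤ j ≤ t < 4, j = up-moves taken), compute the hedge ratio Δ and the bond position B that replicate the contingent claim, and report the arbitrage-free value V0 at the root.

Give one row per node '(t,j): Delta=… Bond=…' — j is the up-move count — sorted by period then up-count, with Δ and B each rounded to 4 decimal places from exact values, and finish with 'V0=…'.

(0,0): Delta=1.1105 Bond=3.4769
(1,0): Delta=2.4755 Bond=-118.5699
(1,1): Delta=0.9194 Bond=27.3205
(2,0): Delta=0.0303 Bond=52.6863
(2,1): Delta=2.8179 Bond=-164.2273
(2,2): Delta=0.6536 Bond=67.0883
(3,0): Delta=-5.1260 Bond=375.8488
(3,1): Delta=0.7523 Bond=-3.8067
(3,2): Delta=3.1071 Bond=-212.7002
(3,3): Delta=0.3101 Bond=128.0929
V0=123.4141

Since d<R<u, set p* = (R−d)/(u−d) = 0.8387; price each node as the discounted p*-expectation of its children.
Terminal payoffs: V(4,0)=146.9400, V(4,1)=48.8100, V(4,2)=68.5900, V(4,3)=180.8000, V(4,4)=196.1800
Node (3,0) S=61.7530: V=(p*·48.8100+(1−p*)·146.9400)/1.09=59.3004; Δ=(48.8100−146.9400)/(70.3984−51.2550)=-5.1260; B=V−Δ·S=375.8488
Node (3,1) S=84.8174: V=(p*·68.5900+(1−p*)·48.8100)/1.09=59.9997; Δ=(68.5900−48.8100)/(96.6918−70.3984)=0.7523; B=V−Δ·S=-3.8067
Node (3,2) S=116.4961: V=(p*·180.8000+(1−p*)·68.5900)/1.09=149.2675; Δ=(180.8000−68.5900)/(132.8056−96.6918)=3.1071; B=V−Δ·S=-212.7002
Node (3,3) S=160.0068: V=(p*·196.1800+(1−p*)·180.8000)/1.09=177.7058; Δ=(196.1800−180.8000)/(182.4077−132.8056)=0.3101; B=V−Δ·S=128.0929
Node (2,0) S=74.4012: V=(p*·59.9997+(1−p*)·59.3004)/1.09=54.9421; Δ=(59.9997−59.3004)/(84.8174−61.7530)=0.0303; B=V−Δ·S=52.6863
Node (2,1) S=102.1896: V=(p*·149.2675+(1−p*)·59.9997)/1.09=123.7335; Δ=(149.2675−59.9997)/(116.4961−84.8174)=2.8179; B=V−Δ·S=-164.2273
Node (2,2) S=140.3568: V=(p*·177.7058+(1−p*)·149.2675)/1.09=158.8248; Δ=(177.7058−149.2675)/(160.0068−116.4961)=0.6536; B=V−Δ·S=67.0883
Node (1,0) S=89.6400: V=(p*·123.7335+(1−p*)·54.9421)/1.09=103.3377; Δ=(123.7335−54.9421)/(102.1896−74.4012)=2.4755; B=V−Δ·S=-118.5699
Node (1,1) S=123.1200: V=(p*·158.8248+(1−p*)·123.7335)/1.09=140.5182; Δ=(158.8248−123.7335)/(140.3568−102.1896)=0.9194; B=V−Δ·S=27.3205
Node (0,0) S=108.0000: V=(p*·140.5182+(1−p*)·103.3377)/1.09=123.4141; Δ=(140.5182−103.3377)/(123.1200−89.6400)=1.1105; B=V−Δ·S=3.4769
Check: Δ(0,0)·S0 + B(0,0) = 123.4141 = V0.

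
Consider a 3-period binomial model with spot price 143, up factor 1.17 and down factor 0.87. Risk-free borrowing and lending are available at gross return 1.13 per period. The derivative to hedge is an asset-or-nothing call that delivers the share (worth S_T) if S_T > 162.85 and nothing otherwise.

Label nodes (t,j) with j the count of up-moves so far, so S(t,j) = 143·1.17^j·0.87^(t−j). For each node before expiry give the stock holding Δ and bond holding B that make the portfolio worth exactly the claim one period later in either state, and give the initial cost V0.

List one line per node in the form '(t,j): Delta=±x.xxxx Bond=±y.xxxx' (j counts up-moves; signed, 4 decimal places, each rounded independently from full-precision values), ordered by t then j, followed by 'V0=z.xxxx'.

(0,0): Delta=1.5237 Bond=-79.1062
(1,0): Delta=3.4996 Bond=-335.2125
(1,1): Delta=1.2977 Bond=-51.5712
(2,0): Delta=0.0000 Bond=0.0000
(2,1): Delta=3.9000 Bond=-437.0655
(2,2): Delta=1.0000 Bond=0.0000
V0=138.7886

Risk-neutral probability p* = (R−d)/(u−d) = (1.13−0.87)/(1.17−0.87) = 0.8667.
Terminal values V(3,·): V(3,0)=0.0000, V(3,1)=0.0000, V(3,2)=170.3048, V(3,3)=229.0307
Node (2,0) S=108.2367: V=(p*·0.0000+(1−p*)·0.0000)/1.13=0.0000; Δ=(0.0000−0.0000)/(126.6369−94.1659)=0.0000; B=V−Δ·S=0.0000
Node (2,1) S=145.5597: V=(p*·170.3048+(1−p*)·0.0000)/1.13=130.6173; Δ=(170.3048−0.0000)/(170.3048−126.6369)=3.9000; B=V−Δ·S=-437.0655
Node (2,2) S=195.7527: V=(p*·229.0307+(1−p*)·170.3048)/1.13=195.7527; Δ=(229.0307−170.3048)/(229.0307−170.3048)=1.0000; B=V−Δ·S=0.0000
Node (1,0) S=124.4100: V=(p*·130.6173+(1−p*)·0.0000)/1.13=100.1785; Δ=(130.6173−0.0000)/(145.5597−108.2367)=3.4996; B=V−Δ·S=-335.2125
Node (1,1) S=167.3100: V=(p*·195.7527+(1−p*)·130.6173)/1.13=165.5469; Δ=(195.7527−130.6173)/(195.7527−145.5597)=1.2977; B=V−Δ·S=-51.5712
Node (0,0) S=143.0000: V=(p*·165.5469+(1−p*)·100.1785)/1.13=138.7886; Δ=(165.5469−100.1785)/(167.3100−124.4100)=1.5237; B=V−Δ·S=-79.1062
The time-0 hedge costs 138.7886, which is the no-arbitrage price.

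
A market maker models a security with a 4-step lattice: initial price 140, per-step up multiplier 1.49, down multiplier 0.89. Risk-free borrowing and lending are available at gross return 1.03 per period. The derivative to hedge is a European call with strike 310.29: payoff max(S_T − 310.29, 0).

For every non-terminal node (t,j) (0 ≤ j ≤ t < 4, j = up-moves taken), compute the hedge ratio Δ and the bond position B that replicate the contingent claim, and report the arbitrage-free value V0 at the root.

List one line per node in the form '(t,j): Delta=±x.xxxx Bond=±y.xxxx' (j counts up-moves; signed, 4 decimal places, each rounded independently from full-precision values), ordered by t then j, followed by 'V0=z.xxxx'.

(0,0): Delta=0.1774 Bond=-20.3159
(1,0): Delta=0.0699 Bond=-7.5296
(1,1): Delta=0.3884 Bond=-64.9402
(2,0): Delta=0.0000 Bond=0.0000
(2,1): Delta=0.2072 Bond=-33.2378
(2,2): Delta=0.7442 Bond=-177.4547
(3,0): Delta=0.0000 Bond=0.0000
(3,1): Delta=0.0000 Bond=0.0000
(3,2): Delta=0.6138 Bond=-146.7210
(3,3): Delta=1.0000 Bond=-301.2524
V0=4.5266

Since d<R<u, set p* = (R−d)/(u−d) = 0.2333; price each node as the discounted p*-expectation of its children.
Terminal values V(4,·): V(4,0)=0.0000, V(4,1)=0.0000, V(4,2)=0.0000, V(4,3)=101.8804, V(4,4)=379.7482
Node (3,0) S=98.6957: V=(p*·0.0000+(1−p*)·0.0000)/1.03=0.0000; Δ=(0.0000−0.0000)/(147.0565−87.8391)=0.0000; B=V−Δ·S=0.0000
Node (3,1) S=165.2321: V=(p*·0.0000+(1−p*)·0.0000)/1.03=0.0000; Δ=(0.0000−0.0000)/(246.1958−147.0565)=0.0000; B=V−Δ·S=0.0000
Node (3,2) S=276.6245: V=(p*·101.8804+(1−p*)·0.0000)/1.03=23.0797; Δ=(101.8804−0.0000)/(412.1704−246.1958)=0.6138; B=V−Δ·S=-146.7210
Node (3,3) S=463.1129: V=(p*·379.7482+(1−p*)·101.8804)/1.03=161.8604; Δ=(379.7482−101.8804)/(690.0382−412.1704)=1.0000; B=V−Δ·S=-301.2524
Node (2,0) S=110.8940: V=(p*·0.0000+(1−p*)·0.0000)/1.03=0.0000; Δ=(0.0000−0.0000)/(165.2321−98.6957)=0.0000; B=V−Δ·S=0.0000
Node (2,1) S=185.6540: V=(p*·23.0797+(1−p*)·0.0000)/1.03=5.2284; Δ=(23.0797−0.0000)/(276.6245−165.2321)=0.2072; B=V−Δ·S=-33.2378
Node (2,2) S=310.8140: V=(p*·161.8604+(1−p*)·23.0797)/1.03=53.8465; Δ=(161.8604−23.0797)/(463.1129−276.6245)=0.7442; B=V−Δ·S=-177.4547
Node (1,0) S=124.6000: V=(p*·5.2284+(1−p*)·0.0000)/1.03=1.1844; Δ=(5.2284−0.0000)/(185.6540−110.8940)=0.0699; B=V−Δ·S=-7.5296
Node (1,1) S=208.6000: V=(p*·53.8465+(1−p*)·5.2284)/1.03=16.0899; Δ=(53.8465−5.2284)/(310.8140−185.6540)=0.3884; B=V−Δ·S=-64.9402
Node (0,0) S=140.0000: V=(p*·16.0899+(1−p*)·1.1844)/1.03=4.5266; Δ=(16.0899−1.1844)/(208.6000−124.6000)=0.1774; B=V−Δ·S=-20.3159
Check: Δ(0,0)·S0 + B(0,0) = 4.5266 = V0.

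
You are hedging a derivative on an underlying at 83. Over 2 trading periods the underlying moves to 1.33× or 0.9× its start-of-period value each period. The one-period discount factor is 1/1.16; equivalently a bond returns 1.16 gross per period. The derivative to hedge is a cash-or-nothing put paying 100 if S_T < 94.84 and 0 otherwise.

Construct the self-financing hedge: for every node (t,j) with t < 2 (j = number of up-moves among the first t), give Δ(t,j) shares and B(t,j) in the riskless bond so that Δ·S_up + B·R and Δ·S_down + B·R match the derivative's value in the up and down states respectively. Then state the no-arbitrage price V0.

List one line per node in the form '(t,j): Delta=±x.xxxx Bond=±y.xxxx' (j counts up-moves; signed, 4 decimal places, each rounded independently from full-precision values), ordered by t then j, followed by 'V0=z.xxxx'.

(0,0): Delta=-0.9549 Bond=90.8757
(1,0): Delta=-3.1132 Bond=266.6399
(1,1): Delta=0.0000 Bond=0.0000
V0=11.6157

Since d<R<u, set p* = (R−d)/(u−d) = 0.6047; price each node as the discounted p*-expectation of its children.
Terminal payoffs: V(2,0)=100.0000, V(2,1)=0.0000, V(2,2)=0.0000
(1,0): S=74.7000. Δ = (V_up−V_dn)/(S_up−S_dn) = (0.0000−100.0000)/(99.3510−67.2300) = -3.1132. V = [p*·0.0000 + (1−p*)·100.0000]/1.16 = 34.0818. B = V − Δ·S = 266.6399.
(1,1): S=110.3900. Δ = (V_up−V_dn)/(S_up−S_dn) = (0.0000−0.0000)/(146.8187−99.3510) = 0.0000. V = [p*·0.0000 + (1−p*)·0.0000]/1.16 = 0.0000. B = V − Δ·S = 0.0000.
(0,0): S=83.0000. Δ = (V_up−V_dn)/(S_up−S_dn) = (0.0000−34.0818)/(110.3900−74.7000) = -0.9549. V = [p*·0.0000 + (1−p*)·34.0818]/1.16 = 11.6157. B = V − Δ·S = 90.8757.
Self-financing check: at every node Δ·S+B equals the discounted successor values.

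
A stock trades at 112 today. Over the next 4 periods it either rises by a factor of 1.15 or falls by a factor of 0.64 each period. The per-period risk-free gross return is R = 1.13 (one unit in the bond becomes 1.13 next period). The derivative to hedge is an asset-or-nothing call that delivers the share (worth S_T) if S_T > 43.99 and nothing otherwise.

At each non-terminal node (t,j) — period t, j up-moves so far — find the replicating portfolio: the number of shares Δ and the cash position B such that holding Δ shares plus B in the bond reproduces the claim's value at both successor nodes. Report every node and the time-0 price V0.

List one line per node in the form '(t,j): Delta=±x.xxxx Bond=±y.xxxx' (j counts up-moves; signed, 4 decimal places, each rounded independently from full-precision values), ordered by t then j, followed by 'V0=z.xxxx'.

(0,0): Delta=1.0018 Bond=-0.2070
(1,0): Delta=1.0540 Bond=-3.9762
(1,1): Delta=1.0006 Bond=-0.0811
(2,0): Delta=2.2048 Bond=-57.2865
(2,1): Delta=1.0279 Bond=-2.3382
(2,2): Delta=1.0000 Bond=0.0000
(3,0): Delta=0.0000 Bond=0.0000
(3,1): Delta=2.2549 Bond=-67.3760
(3,2): Delta=1.0000 Bond=0.0000
(3,3): Delta=1.0000 Bond=0.0000
V0=111.9952

No-arbitrage ⇒ martingale measure with p* = (R−d)/(u−d) = 0.9608.
Terminal values V(4,·): V(4,0)=0.0000, V(4,1)=0.0000, V(4,2)=60.6700, V(4,3)=109.0163, V(4,4)=195.8887
(3,0): S=29.3601. Δ = (V_up−V_dn)/(S_up−S_dn) = (0.0000−0.0000)/(33.7641−18.7905) = 0.0000. V = [p*·0.0000 + (1−p*)·0.0000]/1.13 = 0.0000. B = V − Δ·S = 0.0000.
(3,1): S=52.7565. Δ = (V_up−V_dn)/(S_up−S_dn) = (60.6700−0.0000)/(60.6700−33.7641) = 2.2549. V = [p*·60.6700 + (1−p*)·0.0000]/1.13 = 51.5847. B = V − Δ·S = -67.3760.
(3,2): S=94.7968. Δ = (V_up−V_dn)/(S_up−S_dn) = (109.0163−60.6700)/(109.0163−60.6700) = 1.0000. V = [p*·109.0163 + (1−p*)·60.6700]/1.13 = 94.7968. B = V − Δ·S = 0.0000.
(3,3): S=170.3380. Δ = (V_up−V_dn)/(S_up−S_dn) = (195.8887−109.0163)/(195.8887−109.0163) = 1.0000. V = [p*·195.8887 + (1−p*)·109.0163]/1.13 = 170.3380. B = V − Δ·S = 0.0000.
(2,0): S=45.8752. Δ = (V_up−V_dn)/(S_up−S_dn) = (51.5847−0.0000)/(52.7565−29.3601) = 2.2048. V = [p*·51.5847 + (1−p*)·0.0000]/1.13 = 43.8600. B = V − Δ·S = -57.2865.
(2,1): S=82.4320. Δ = (V_up−V_dn)/(S_up−S_dn) = (94.7968−51.5847)/(94.7968−52.7565) = 1.0279. V = [p*·94.7968 + (1−p*)·51.5847]/1.13 = 82.3913. B = V − Δ·S = -2.3382.
(2,2): S=148.1200. Δ = (V_up−V_dn)/(S_up−S_dn) = (170.3380−94.7968)/(170.3380−94.7968) = 1.0000. V = [p*·170.3380 + (1−p*)·94.7968]/1.13 = 148.1200. B = V − Δ·S = 0.0000.
(1,0): S=71.6800. Δ = (V_up−V_dn)/(S_up−S_dn) = (82.3913−43.8600)/(82.4320−45.8752) = 1.0540. V = [p*·82.3913 + (1−p*)·43.8600]/1.13 = 71.5755. B = V − Δ·S = -3.9762.
(1,1): S=128.8000. Δ = (V_up−V_dn)/(S_up−S_dn) = (148.1200−82.3913)/(148.1200−82.4320) = 1.0006. V = [p*·148.1200 + (1−p*)·82.3913]/1.13 = 128.7986. B = V − Δ·S = -0.0811.
(0,0): S=112.0000. Δ = (V_up−V_dn)/(S_up−S_dn) = (128.7986−71.5755)/(128.8000−71.6800) = 1.0018. V = [p*·128.7986 + (1−p*)·71.5755]/1.13 = 111.9952. B = V − Δ·S = -0.2070.
The time-0 hedge costs 111.9952, which is the no-arbitrage price.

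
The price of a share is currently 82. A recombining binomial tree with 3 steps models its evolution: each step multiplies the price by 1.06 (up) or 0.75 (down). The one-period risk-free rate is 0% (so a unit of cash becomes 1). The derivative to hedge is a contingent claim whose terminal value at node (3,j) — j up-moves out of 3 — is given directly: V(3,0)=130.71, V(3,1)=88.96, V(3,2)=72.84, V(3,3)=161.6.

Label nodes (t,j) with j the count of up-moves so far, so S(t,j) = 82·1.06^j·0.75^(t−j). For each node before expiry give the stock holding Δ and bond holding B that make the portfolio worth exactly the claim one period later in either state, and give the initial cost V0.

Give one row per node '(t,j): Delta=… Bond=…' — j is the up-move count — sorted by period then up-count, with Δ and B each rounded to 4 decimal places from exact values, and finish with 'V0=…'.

(0,0): Delta=2.0114 Bond=-43.6617
(1,0): Delta=-1.1057 Bond=148.0422
(1,1): Delta=2.5407 Bond=-89.6706
(2,0): Delta=-2.9198 Bond=231.7181
(2,1): Delta=-0.7977 Bond=127.9600
(2,2): Delta=3.1076 Bond=-141.9019
V0=121.2741

No-arbitrage ⇒ martingale measure with p* = (R−d)/(u−d) = 0.8065.
Terminal values V(3,·): V(3,0)=130.7100, V(3,1)=88.9600, V(3,2)=72.8400, V(3,3)=161.6000
  t=2,j=0: stock 46.1250 → up 48.8925 (V=88.9600), down 34.5938 (V=130.7100). Price 97.0406; hedge Δ=-2.9198, bond B=231.7181.
  t=2,j=1: stock 65.1900 → up 69.1014 (V=72.8400), down 48.8925 (V=88.9600). Price 75.9600; hedge Δ=-0.7977, bond B=127.9600.
  t=2,j=2: stock 92.1352 → up 97.6633 (V=161.6000), down 69.1014 (V=72.8400). Price 144.4206; hedge Δ=3.1076, bond B=-141.9019.
  t=1,j=0: stock 61.5000 → up 65.1900 (V=75.9600), down 46.1250 (V=97.0406). Price 80.0401; hedge Δ=-1.1057, bond B=148.0422.
  t=1,j=1: stock 86.9200 → up 92.1352 (V=144.4206), down 65.1900 (V=75.9600). Price 131.1702; hedge Δ=2.5407, bond B=-89.6706.
  t=0,j=0: stock 82.0000 → up 86.9200 (V=131.1702), down 61.5000 (V=80.0401). Price 121.2741; hedge Δ=2.0114, bond B=-43.6617.
Self-financing check: at every node Δ·S+B equals the discounted successor values.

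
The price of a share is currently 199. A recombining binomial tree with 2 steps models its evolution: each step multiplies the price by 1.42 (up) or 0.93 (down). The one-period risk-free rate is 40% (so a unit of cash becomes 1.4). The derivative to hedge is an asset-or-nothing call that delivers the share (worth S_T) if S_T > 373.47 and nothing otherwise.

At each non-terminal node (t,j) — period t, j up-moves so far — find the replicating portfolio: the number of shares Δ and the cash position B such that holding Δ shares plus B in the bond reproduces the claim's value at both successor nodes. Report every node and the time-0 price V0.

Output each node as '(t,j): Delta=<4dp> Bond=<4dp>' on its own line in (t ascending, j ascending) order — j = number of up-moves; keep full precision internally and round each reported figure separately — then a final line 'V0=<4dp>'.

(0,0): Delta=2.8194 Bond=-372.7025
(1,0): Delta=0.0000 Bond=0.0000
(1,1): Delta=2.8980 Bond=-543.9871
V0=188.3550

No-arbitrage ⇒ martingale measure with p* = (R−d)/(u−d) = 0.9592.
Terminal payoffs: V(2,0)=0.0000, V(2,1)=0.0000, V(2,2)=401.2636
(1,0): S=185.0700. Δ = (V_up−V_dn)/(S_up−S_dn) = (0.0000−0.0000)/(262.7994−172.1151) = 0.0000. V = [p*·0.0000 + (1−p*)·0.0000]/1.4 = 0.0000. B = V − Δ·S = 0.0000.
(1,1): S=282.5800. Δ = (V_up−V_dn)/(S_up−S_dn) = (401.2636−0.0000)/(401.2636−262.7994) = 2.8980. V = [p*·401.2636 + (1−p*)·0.0000]/1.4 = 274.9182. B = V − Δ·S = -543.9871.
(0,0): S=199.0000. Δ = (V_up−V_dn)/(S_up−S_dn) = (274.9182−0.0000)/(282.5800−185.0700) = 2.8194. V = [p*·274.9182 + (1−p*)·0.0000]/1.4 = 188.3550. B = V − Δ·S = -372.7025.
Each (Δ,B) replicates both successor values, so the strategy is self-financing and V0 is arbitrage-free.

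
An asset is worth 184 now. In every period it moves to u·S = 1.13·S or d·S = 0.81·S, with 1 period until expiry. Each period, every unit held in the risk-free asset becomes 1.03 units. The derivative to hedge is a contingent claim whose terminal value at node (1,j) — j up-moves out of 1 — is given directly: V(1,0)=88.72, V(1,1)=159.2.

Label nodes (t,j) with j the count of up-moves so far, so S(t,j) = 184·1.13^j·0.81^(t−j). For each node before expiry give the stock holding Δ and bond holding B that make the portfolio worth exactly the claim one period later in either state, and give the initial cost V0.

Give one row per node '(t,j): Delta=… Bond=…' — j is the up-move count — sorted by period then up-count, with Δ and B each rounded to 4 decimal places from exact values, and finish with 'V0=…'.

Since d<R<u, set p* = (R−d)/(u−d) = 0.6875; price each node as the discounted p*-expectation of its children.
Terminal payoffs: V(1,0)=88.7200, V(1,1)=159.2000
Node (0,0) S=184.0000: V=(p*·159.2000+(1−p*)·88.7200)/1.03=133.1796; Δ=(159.2000−88.7200)/(207.9200−149.0400)=1.1970; B=V−Δ·S=-87.0704
Root portfolio cost Δ·184+B reproduces V0=133.1796.

(0,0): Delta=1.1970 Bond=-87.0704
V0=133.1796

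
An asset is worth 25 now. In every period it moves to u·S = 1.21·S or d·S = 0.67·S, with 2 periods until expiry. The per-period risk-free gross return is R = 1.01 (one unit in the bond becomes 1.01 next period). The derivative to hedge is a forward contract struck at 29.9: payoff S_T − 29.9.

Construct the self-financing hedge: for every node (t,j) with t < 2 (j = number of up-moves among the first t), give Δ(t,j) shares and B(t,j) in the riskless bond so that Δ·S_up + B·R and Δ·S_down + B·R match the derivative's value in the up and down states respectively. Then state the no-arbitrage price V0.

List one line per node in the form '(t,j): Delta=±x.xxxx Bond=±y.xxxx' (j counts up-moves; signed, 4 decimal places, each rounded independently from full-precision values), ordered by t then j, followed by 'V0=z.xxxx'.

(0,0): Delta=1.0000 Bond=-29.3109
(1,0): Delta=1.0000 Bond=-29.6040
(1,1): Delta=1.0000 Bond=-29.6040
V0=-4.3109

Risk-neutral probability p* = (R−d)/(u−d) = (1.01−0.67)/(1.21−0.67) = 0.6296.
Terminal values V(2,·): V(2,0)=-18.6775, V(2,1)=-9.6325, V(2,2)=6.7025
Node (1,0) S=16.7500: V=(p*·-9.6325+(1−p*)·-18.6775)/1.01=-12.8540; Δ=(-9.6325−-18.6775)/(20.2675−11.2225)=1.0000; B=V−Δ·S=-29.6040
Node (1,1) S=30.2500: V=(p*·6.7025+(1−p*)·-9.6325)/1.01=0.6460; Δ=(6.7025−-9.6325)/(36.6025−20.2675)=1.0000; B=V−Δ·S=-29.6040
Node (0,0) S=25.0000: V=(p*·0.6460+(1−p*)·-12.8540)/1.01=-4.3109; Δ=(0.6460−-12.8540)/(30.2500−16.7500)=1.0000; B=V−Δ·S=-29.3109
Each (Δ,B) replicates both successor values, so the strategy is self-financing and V0 is arbitrage-free.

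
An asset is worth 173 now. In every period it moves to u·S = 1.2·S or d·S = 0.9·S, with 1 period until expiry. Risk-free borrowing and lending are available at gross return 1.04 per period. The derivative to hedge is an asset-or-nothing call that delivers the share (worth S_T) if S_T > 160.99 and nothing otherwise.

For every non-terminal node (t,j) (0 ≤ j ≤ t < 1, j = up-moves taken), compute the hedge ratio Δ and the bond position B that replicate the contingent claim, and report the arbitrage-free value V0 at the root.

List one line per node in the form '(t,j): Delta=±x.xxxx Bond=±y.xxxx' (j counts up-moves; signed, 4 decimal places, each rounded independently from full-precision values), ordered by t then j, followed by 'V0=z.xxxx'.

(0,0): Delta=4.0000 Bond=-598.8462
V0=93.1538

Risk-neutral probability p* = (R−d)/(u−d) = (1.04−0.9)/(1.2−0.9) = 0.4667.
Terminal payoffs: V(1,0)=0.0000, V(1,1)=207.6000
Node (0,0) S=173.0000: V=(p*·207.6000+(1−p*)·0.0000)/1.04=93.1538; Δ=(207.6000−0.0000)/(207.6000−155.7000)=4.0000; B=V−Δ·S=-598.8462
Check: Δ(0,0)·S0 + B(0,0) = 93.1538 = V0.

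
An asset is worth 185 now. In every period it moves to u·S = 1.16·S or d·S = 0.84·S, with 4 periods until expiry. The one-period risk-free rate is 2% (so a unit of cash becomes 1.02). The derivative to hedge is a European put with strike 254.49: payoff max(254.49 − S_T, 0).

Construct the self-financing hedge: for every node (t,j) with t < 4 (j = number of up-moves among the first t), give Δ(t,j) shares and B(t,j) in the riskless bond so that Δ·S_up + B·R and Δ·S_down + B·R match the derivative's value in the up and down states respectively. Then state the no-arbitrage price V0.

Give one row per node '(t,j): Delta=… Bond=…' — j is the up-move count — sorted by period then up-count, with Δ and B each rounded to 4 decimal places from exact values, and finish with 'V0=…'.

(0,0): Delta=-0.7720 Bond=200.3738
(1,0): Delta=-1.0000 Bond=239.8116
(1,1): Delta=-0.6436 Bond=176.8244
(2,0): Delta=-1.0000 Bond=244.6078
(2,1): Delta=-1.0000 Bond=244.6078
(2,2): Delta=-0.4429 Bond=130.3910
(3,0): Delta=-1.0000 Bond=249.5000
(3,1): Delta=-1.0000 Bond=249.5000
(3,2): Delta=-1.0000 Bond=249.5000
(3,3): Delta=-0.1291 Bond=42.3868
V0=57.5528

Under the risk-neutral measure, an up-move has probability p* = (R−d)/(u−d) = 0.5625 and values discount at R = 1.02.
Terminal payoffs: V(4,0)=162.3838, V(4,1)=127.2957, V(4,2)=78.8408, V(4,3)=11.9268, V(4,4)=0.0000
  t=3,j=0: stock 109.6502 → up 127.1943 (V=127.2957), down 92.1062 (V=162.3838). Price 139.8498; hedge Δ=-1.0000, bond B=249.5000.
  t=3,j=1: stock 151.4218 → up 175.6492 (V=78.8408), down 127.1943 (V=127.2957). Price 98.0782; hedge Δ=-1.0000, bond B=249.5000.
  t=3,j=2: stock 209.1062 → up 242.5632 (V=11.9268), down 175.6492 (V=78.8408). Price 40.3938; hedge Δ=-1.0000, bond B=249.5000.
  t=3,j=3: stock 288.7658 → up 334.9683 (V=0.0000), down 242.5632 (V=11.9268). Price 5.1156; hedge Δ=-0.1291, bond B=42.3868.
  t=2,j=0: stock 130.5360 → up 151.4218 (V=98.0782), down 109.6502 (V=139.8498). Price 114.0718; hedge Δ=-1.0000, bond B=244.6078.
  t=2,j=1: stock 180.2640 → up 209.1062 (V=40.3938), down 151.4218 (V=98.0782). Price 64.3438; hedge Δ=-1.0000, bond B=244.6078.
  t=2,j=2: stock 248.9360 → up 288.7658 (V=5.1156), down 209.1062 (V=40.3938). Price 20.1469; hedge Δ=-0.4429, bond B=130.3910.
  t=1,j=0: stock 155.4000 → up 180.2640 (V=64.3438), down 130.5360 (V=114.0718). Price 84.4116; hedge Δ=-1.0000, bond B=239.8116.
  t=1,j=1: stock 214.6000 → up 248.9360 (V=20.1469), down 180.2640 (V=64.3438). Price 38.7089; hedge Δ=-0.6436, bond B=176.8244.
  t=0,j=0: stock 185.0000 → up 214.6000 (V=38.7089), down 155.4000 (V=84.4116). Price 57.5528; hedge Δ=-0.7720, bond B=200.3738.
Self-financing check: at every node Δ·S+B equals the discounted successor values.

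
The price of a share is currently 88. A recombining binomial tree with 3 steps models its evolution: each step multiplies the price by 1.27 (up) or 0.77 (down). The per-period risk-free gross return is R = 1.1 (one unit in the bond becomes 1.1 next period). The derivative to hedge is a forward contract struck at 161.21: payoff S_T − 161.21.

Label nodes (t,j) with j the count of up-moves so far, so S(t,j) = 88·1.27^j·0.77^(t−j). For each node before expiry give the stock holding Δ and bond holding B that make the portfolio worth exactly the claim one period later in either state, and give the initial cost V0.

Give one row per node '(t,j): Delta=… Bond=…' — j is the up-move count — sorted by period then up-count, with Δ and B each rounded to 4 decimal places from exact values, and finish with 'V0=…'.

No-arbitrage ⇒ martingale measure with p* = (R−d)/(u−d) = 0.6600.
Payoff layer (t=3): V(3,0)=-121.0351, V(3,1)=-94.9475, V(3,2)=-51.9199, V(3,3)=19.0477
(2,0): S=52.1752. Δ = (V_up−V_dn)/(S_up−S_dn) = (-94.9475−-121.0351)/(66.2625−40.1749) = 1.0000. V = [p*·-94.9475 + (1−p*)·-121.0351]/1.1 = -94.3793. B = V − Δ·S = -146.5545.
(2,1): S=86.0552. Δ = (V_up−V_dn)/(S_up−S_dn) = (-51.9199−-94.9475)/(109.2901−66.2625) = 1.0000. V = [p*·-51.9199 + (1−p*)·-94.9475]/1.1 = -60.4993. B = V − Δ·S = -146.5545.
(2,2): S=141.9352. Δ = (V_up−V_dn)/(S_up−S_dn) = (19.0477−-51.9199)/(180.2577−109.2901) = 1.0000. V = [p*·19.0477 + (1−p*)·-51.9199]/1.1 = -4.6193. B = V − Δ·S = -146.5545.
(1,0): S=67.7600. Δ = (V_up−V_dn)/(S_up−S_dn) = (-60.4993−-94.3793)/(86.0552−52.1752) = 1.0000. V = [p*·-60.4993 + (1−p*)·-94.3793]/1.1 = -65.4714. B = V − Δ·S = -133.2314.
(1,1): S=111.7600. Δ = (V_up−V_dn)/(S_up−S_dn) = (-4.6193−-60.4993)/(141.9352−86.0552) = 1.0000. V = [p*·-4.6193 + (1−p*)·-60.4993]/1.1 = -21.4714. B = V − Δ·S = -133.2314.
(0,0): S=88.0000. Δ = (V_up−V_dn)/(S_up−S_dn) = (-21.4714−-65.4714)/(111.7600−67.7600) = 1.0000. V = [p*·-21.4714 + (1−p*)·-65.4714]/1.1 = -33.1195. B = V − Δ·S = -121.1195.
Self-financing check: at every node Δ·S+B equals the discounted successor values.

(0,0): Delta=1.0000 Bond=-121.1195
(1,0): Delta=1.0000 Bond=-133.2314
(1,1): Delta=1.0000 Bond=-133.2314
(2,0): Delta=1.0000 Bond=-146.5545
(2,1): Delta=1.0000 Bond=-146.5545
(2,2): Delta=1.0000 Bond=-146.5545
V0=-33.1195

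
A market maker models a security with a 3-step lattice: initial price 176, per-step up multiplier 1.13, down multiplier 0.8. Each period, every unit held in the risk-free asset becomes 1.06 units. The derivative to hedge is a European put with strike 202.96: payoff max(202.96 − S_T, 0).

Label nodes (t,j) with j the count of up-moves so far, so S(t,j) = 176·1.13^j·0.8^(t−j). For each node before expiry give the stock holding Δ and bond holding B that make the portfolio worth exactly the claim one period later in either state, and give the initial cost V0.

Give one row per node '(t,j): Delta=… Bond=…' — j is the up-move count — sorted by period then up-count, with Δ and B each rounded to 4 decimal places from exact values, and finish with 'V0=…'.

Under the risk-neutral measure, an up-move has probability p* = (R−d)/(u−d) = 0.7879 and values discount at R = 1.06.
At expiry t=3: V(3,0)=112.8480, V(3,1)=75.6768, V(3,2)=23.1725, V(3,3)=0.0000
Node (2,0) S=112.6400: V=(p*·75.6768+(1−p*)·112.8480)/1.06=78.8317; Δ=(75.6768−112.8480)/(127.2832−90.1120)=-1.0000; B=V−Δ·S=191.4717
Node (2,1) S=159.1040: V=(p*·23.1725+(1−p*)·75.6768)/1.06=32.3677; Δ=(23.1725−75.6768)/(179.7875−127.2832)=-1.0000; B=V−Δ·S=191.4717
Node (2,2) S=224.7344: V=(p*·0.0000+(1−p*)·23.1725)/1.06=4.6371; Δ=(0.0000−23.1725)/(253.9499−179.7875)=-0.3125; B=V−Δ·S=74.8568
Node (1,0) S=140.8000: V=(p*·32.3677+(1−p*)·78.8317)/1.06=39.8337; Δ=(32.3677−78.8317)/(159.1040−112.6400)=-1.0000; B=V−Δ·S=180.6337
Node (1,1) S=198.8800: V=(p*·4.6371+(1−p*)·32.3677)/1.06=9.9239; Δ=(4.6371−32.3677)/(224.7344−159.1040)=-0.4225; B=V−Δ·S=93.9559
Node (0,0) S=176.0000: V=(p*·9.9239+(1−p*)·39.8337)/1.06=15.3476; Δ=(9.9239−39.8337)/(198.8800−140.8000)=-0.5150; B=V−Δ·S=105.9831
Self-financing check: at every node Δ·S+B equals the discounted successor values.

(0,0): Delta=-0.5150 Bond=105.9831
(1,0): Delta=-1.0000 Bond=180.6337
(1,1): Delta=-0.4225 Bond=93.9559
(2,0): Delta=-1.0000 Bond=191.4717
(2,1): Delta=-1.0000 Bond=191.4717
(2,2): Delta=-0.3125 Bond=74.8568
V0=15.3476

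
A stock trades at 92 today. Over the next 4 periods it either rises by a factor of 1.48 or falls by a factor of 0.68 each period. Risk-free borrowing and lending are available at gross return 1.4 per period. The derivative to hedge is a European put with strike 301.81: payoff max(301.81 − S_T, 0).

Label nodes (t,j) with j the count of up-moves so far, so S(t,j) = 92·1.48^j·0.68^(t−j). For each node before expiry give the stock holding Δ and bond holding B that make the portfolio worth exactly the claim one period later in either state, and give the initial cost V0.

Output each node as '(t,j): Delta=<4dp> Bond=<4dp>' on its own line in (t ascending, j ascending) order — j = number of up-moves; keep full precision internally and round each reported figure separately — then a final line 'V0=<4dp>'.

Under the risk-neutral measure, an up-move has probability p* = (R−d)/(u−d) = 0.9000 and values discount at R = 1.4.
Terminal values V(4,·): V(4,0)=282.1391, V(4,1)=258.9969, V(4,2)=208.6286, V(4,3)=99.0035, V(4,4)=0.0000
  t=3,j=0: stock 28.9277 → up 42.8131 (V=258.9969), down 19.6709 (V=282.1391). Price 186.6508; hedge Δ=-1.0000, bond B=215.5786.
  t=3,j=1: stock 62.9604 → up 93.1814 (V=208.6286), down 42.8131 (V=258.9969). Price 152.6182; hedge Δ=-1.0000, bond B=215.5786.
  t=3,j=2: stock 137.0314 → up 202.8065 (V=99.0035), down 93.1814 (V=208.6286). Price 78.5471; hedge Δ=-1.0000, bond B=215.5786.
  t=3,j=3: stock 298.2449 → up 441.4024 (V=0.0000), down 202.8065 (V=99.0035). Price 7.0717; hedge Δ=-0.4149, bond B=130.8260.
  t=2,j=0: stock 42.5408 → up 62.9604 (V=152.6182), down 28.9277 (V=186.6508). Price 111.4439; hedge Δ=-1.0000, bond B=153.9847.
  t=2,j=1: stock 92.5888 → up 137.0314 (V=78.5471), down 62.9604 (V=152.6182). Price 61.3959; hedge Δ=-1.0000, bond B=153.9847.
  t=2,j=2: stock 201.5168 → up 298.2449 (V=7.0717), down 137.0314 (V=78.5471). Price 10.1566; hedge Δ=-0.4434, bond B=99.5009.
  t=1,j=0: stock 62.5600 → up 92.5888 (V=61.3959), down 42.5408 (V=111.4439). Price 47.4291; hedge Δ=-1.0000, bond B=109.9891.
  t=1,j=1: stock 136.1600 → up 201.5168 (V=10.1566), down 92.5888 (V=61.3959). Price 10.9147; hedge Δ=-0.4704, bond B=74.9638.
  t=0,j=0: stock 92.0000 → up 136.1600 (V=10.9147), down 62.5600 (V=47.4291). Price 10.4044; hedge Δ=-0.4961, bond B=56.0474.
Check: Δ(0,0)·S0 + B(0,0) = 10.4044 = V0.

(0,0): Delta=-0.4961 Bond=56.0474
(1,0): Delta=-1.0000 Bond=109.9891
(1,1): Delta=-0.4704 Bond=74.9638
(2,0): Delta=-1.0000 Bond=153.9847
(2,1): Delta=-1.0000 Bond=153.9847
(2,2): Delta=-0.4434 Bond=99.5009
(3,0): Delta=-1.0000 Bond=215.5786
(3,1): Delta=-1.0000 Bond=215.5786
(3,2): Delta=-1.0000 Bond=215.5786
(3,3): Delta=-0.4149 Bond=130.8260
V0=10.4044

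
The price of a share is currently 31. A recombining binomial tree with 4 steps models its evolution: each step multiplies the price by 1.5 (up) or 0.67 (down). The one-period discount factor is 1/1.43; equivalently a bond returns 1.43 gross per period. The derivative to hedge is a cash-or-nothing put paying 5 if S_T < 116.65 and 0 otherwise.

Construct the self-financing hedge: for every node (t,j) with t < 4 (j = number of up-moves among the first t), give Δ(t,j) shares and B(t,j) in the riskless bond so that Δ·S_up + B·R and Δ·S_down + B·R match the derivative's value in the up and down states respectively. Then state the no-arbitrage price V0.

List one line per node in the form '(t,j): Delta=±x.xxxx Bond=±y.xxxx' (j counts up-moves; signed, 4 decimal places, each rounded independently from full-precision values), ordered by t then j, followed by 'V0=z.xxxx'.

Risk-neutral probability p* = (R−d)/(u−d) = (1.43−0.67)/(1.5−0.67) = 0.9157.
Terminal payoffs: V(4,0)=5.0000, V(4,1)=5.0000, V(4,2)=5.0000, V(4,3)=5.0000, V(4,4)=0.0000
Node (3,0) S=9.3237: V=(p*·5.0000+(1−p*)·5.0000)/1.43=3.4965; Δ=(5.0000−5.0000)/(13.9855−6.2468)=0.0000; B=V−Δ·S=3.4965
Node (3,1) S=20.8739: V=(p*·5.0000+(1−p*)·5.0000)/1.43=3.4965; Δ=(5.0000−5.0000)/(31.3108−13.9855)=0.0000; B=V−Δ·S=3.4965
Node (3,2) S=46.7325: V=(p*·5.0000+(1−p*)·5.0000)/1.43=3.4965; Δ=(5.0000−5.0000)/(70.0987−31.3108)=0.0000; B=V−Δ·S=3.4965
Node (3,3) S=104.6250: V=(p*·0.0000+(1−p*)·5.0000)/1.43=0.2949; Δ=(0.0000−5.0000)/(156.9375−70.0988)=-0.0576; B=V−Δ·S=6.3190
Node (2,0) S=13.9159: V=(p*·3.4965+(1−p*)·3.4965)/1.43=2.4451; Δ=(3.4965−3.4965)/(20.8739−9.3237)=0.0000; B=V−Δ·S=2.4451
Node (2,1) S=31.1550: V=(p*·3.4965+(1−p*)·3.4965)/1.43=2.4451; Δ=(3.4965−3.4965)/(46.7325−20.8739)=0.0000; B=V−Δ·S=2.4451
Node (2,2) S=69.7500: V=(p*·0.2949+(1−p*)·3.4965)/1.43=0.3950; Δ=(0.2949−3.4965)/(104.6250−46.7325)=-0.0553; B=V−Δ·S=4.2524
Node (1,0) S=20.7700: V=(p*·2.4451+(1−p*)·2.4451)/1.43=1.7099; Δ=(2.4451−2.4451)/(31.1550−13.9159)=0.0000; B=V−Δ·S=1.7099
Node (1,1) S=46.5000: V=(p*·0.3950+(1−p*)·2.4451)/1.43=0.3972; Δ=(0.3950−2.4451)/(69.7500−31.1550)=-0.0531; B=V−Δ·S=2.8671
Node (0,0) S=31.0000: V=(p*·0.3972+(1−p*)·1.7099)/1.43=0.3552; Δ=(0.3972−1.7099)/(46.5000−20.7700)=-0.0510; B=V−Δ·S=1.9367
The time-0 hedge costs 0.3552, which is the no-arbitrage price.

(0,0): Delta=-0.0510 Bond=1.9367
(1,0): Delta=0.0000 Bond=1.7099
(1,1): Delta=-0.0531 Bond=2.8671
(2,0): Delta=0.0000 Bond=2.4451
(2,1): Delta=0.0000 Bond=2.4451
(2,2): Delta=-0.0553 Bond=4.2524
(3,0): Delta=0.0000 Bond=3.4965
(3,1): Delta=0.0000 Bond=3.4965
(3,2): Delta=0.0000 Bond=3.4965
(3,3): Delta=-0.0576 Bond=6.3190
V0=0.3552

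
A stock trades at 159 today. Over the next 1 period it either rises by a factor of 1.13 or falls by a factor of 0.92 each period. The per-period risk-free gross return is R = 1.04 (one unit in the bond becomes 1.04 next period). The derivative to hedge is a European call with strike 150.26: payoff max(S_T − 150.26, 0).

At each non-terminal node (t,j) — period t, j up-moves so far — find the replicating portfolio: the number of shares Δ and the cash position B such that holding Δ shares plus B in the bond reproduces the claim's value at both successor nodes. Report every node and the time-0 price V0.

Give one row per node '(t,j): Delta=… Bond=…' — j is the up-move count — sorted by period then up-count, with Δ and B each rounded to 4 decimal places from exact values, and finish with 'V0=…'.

(0,0): Delta=0.8808 Bond=-123.8883
V0=16.1593

No-arbitrage ⇒ martingale measure with p* = (R−d)/(u−d) = 0.5714.
Terminal values V(1,·): V(1,0)=0.0000, V(1,1)=29.4100
(0,0): S=159.0000. Δ = (V_up−V_dn)/(S_up−S_dn) = (29.4100−0.0000)/(179.6700−146.2800) = 0.8808. V = [p*·29.4100 + (1−p*)·0.0000]/1.04 = 16.1593. B = V − Δ·S = -123.8883.
Self-financing check: at every node Δ·S+B equals the discounted successor values.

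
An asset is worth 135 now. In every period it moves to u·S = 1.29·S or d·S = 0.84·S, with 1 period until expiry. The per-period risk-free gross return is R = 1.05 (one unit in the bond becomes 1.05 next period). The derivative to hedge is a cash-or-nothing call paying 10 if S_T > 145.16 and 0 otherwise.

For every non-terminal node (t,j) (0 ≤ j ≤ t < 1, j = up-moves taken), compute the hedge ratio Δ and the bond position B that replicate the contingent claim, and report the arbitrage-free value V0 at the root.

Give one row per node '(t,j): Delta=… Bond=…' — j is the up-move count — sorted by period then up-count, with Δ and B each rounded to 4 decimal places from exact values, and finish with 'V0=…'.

(0,0): Delta=0.1646 Bond=-17.7778
V0=4.4444

Under the risk-neutral measure, an up-move has probability p* = (R−d)/(u−d) = 0.4667 and values discount at R = 1.05.
At expiry t=1: V(1,0)=0.0000, V(1,1)=10.0000
  t=0,j=0: stock 135.0000 → up 174.1500 (V=10.0000), down 113.4000 (V=0.0000). Price 4.4444; hedge Δ=0.1646, bond B=-17.7778.
The time-0 hedge costs 4.4444, which is the no-arbitrage price.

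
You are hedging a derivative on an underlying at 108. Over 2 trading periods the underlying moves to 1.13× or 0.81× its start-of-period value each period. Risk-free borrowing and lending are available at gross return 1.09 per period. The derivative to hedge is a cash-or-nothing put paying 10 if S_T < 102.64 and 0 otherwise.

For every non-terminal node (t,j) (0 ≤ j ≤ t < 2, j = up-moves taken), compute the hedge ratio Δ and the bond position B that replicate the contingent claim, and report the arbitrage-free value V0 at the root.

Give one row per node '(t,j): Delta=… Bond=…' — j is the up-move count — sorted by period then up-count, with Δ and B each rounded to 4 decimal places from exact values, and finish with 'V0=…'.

No-arbitrage ⇒ martingale measure with p* = (R−d)/(u−d) = 0.8750.
Payoff layer (t=2): V(2,0)=10.0000, V(2,1)=10.0000, V(2,2)=0.0000
(1,0): S=87.4800. Δ = (V_up−V_dn)/(S_up−S_dn) = (10.0000−10.0000)/(98.8524−70.8588) = 0.0000. V = [p*·10.0000 + (1−p*)·10.0000]/1.09 = 9.1743. B = V − Δ·S = 9.1743.
(1,1): S=122.0400. Δ = (V_up−V_dn)/(S_up−S_dn) = (0.0000−10.0000)/(137.9052−98.8524) = -0.2561. V = [p*·0.0000 + (1−p*)·10.0000]/1.09 = 1.1468. B = V − Δ·S = 32.3968.
(0,0): S=108.0000. Δ = (V_up−V_dn)/(S_up−S_dn) = (1.1468−9.1743)/(122.0400−87.4800) = -0.2323. V = [p*·1.1468 + (1−p*)·9.1743]/1.09 = 1.9727. B = V − Δ·S = 27.0587.
Self-financing check: at every node Δ·S+B equals the discounted successor values.

(0,0): Delta=-0.2323 Bond=27.0587
(1,0): Delta=0.0000 Bond=9.1743
(1,1): Delta=-0.2561 Bond=32.3968
V0=1.9727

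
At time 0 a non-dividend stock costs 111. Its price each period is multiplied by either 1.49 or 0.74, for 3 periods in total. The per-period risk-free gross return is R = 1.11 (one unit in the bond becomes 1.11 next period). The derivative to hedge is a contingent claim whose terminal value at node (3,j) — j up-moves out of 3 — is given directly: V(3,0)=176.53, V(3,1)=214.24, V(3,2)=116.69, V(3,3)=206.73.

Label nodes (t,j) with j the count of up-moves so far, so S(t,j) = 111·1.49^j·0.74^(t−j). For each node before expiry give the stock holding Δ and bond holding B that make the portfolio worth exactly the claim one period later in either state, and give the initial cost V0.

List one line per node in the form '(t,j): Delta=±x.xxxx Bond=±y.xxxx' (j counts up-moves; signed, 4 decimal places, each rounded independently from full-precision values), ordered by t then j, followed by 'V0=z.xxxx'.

(0,0): Delta=-0.1674 Bond=144.6011
(1,0): Delta=-0.4244 Bond=181.6127
(1,1): Delta=-0.0364 Bond=138.8314
(2,0): Delta=0.8272 Bond=125.5160
(2,1): Delta=-1.0627 Bond=279.7201
(2,2): Delta=0.4872 Bond=25.0906
V0=126.0182

No-arbitrage ⇒ martingale measure with p* = (R−d)/(u−d) = 0.4933.
At expiry t=3: V(3,0)=176.5300, V(3,1)=214.2400, V(3,2)=116.6900, V(3,3)=206.7300
  t=2,j=0: stock 60.7836 → up 90.5676 (V=214.2400), down 44.9799 (V=176.5300). Price 175.7960; hedge Δ=0.8272, bond B=125.5160.
  t=2,j=1: stock 122.3886 → up 182.3590 (V=116.6900), down 90.5676 (V=214.2400). Price 149.6535; hedge Δ=-1.0627, bond B=279.7201.
  t=2,j=2: stock 246.4311 → up 367.1823 (V=206.7300), down 182.3590 (V=116.6900). Price 145.1439; hedge Δ=0.4872, bond B=25.0906.
  t=1,j=0: stock 82.1400 → up 122.3886 (V=149.6535), down 60.7836 (V=175.7960). Price 146.7559; hedge Δ=-0.4244, bond B=181.6127.
  t=1,j=1: stock 165.3900 → up 246.4311 (V=145.1439), down 122.3886 (V=149.6535). Price 132.8187; hedge Δ=-0.0364, bond B=138.8314.
  t=0,j=0: stock 111.0000 → up 165.3900 (V=132.8187), down 82.1400 (V=146.7559). Price 126.0182; hedge Δ=-0.1674, bond B=144.6011.
The time-0 hedge costs 126.0182, which is the no-arbitrage price.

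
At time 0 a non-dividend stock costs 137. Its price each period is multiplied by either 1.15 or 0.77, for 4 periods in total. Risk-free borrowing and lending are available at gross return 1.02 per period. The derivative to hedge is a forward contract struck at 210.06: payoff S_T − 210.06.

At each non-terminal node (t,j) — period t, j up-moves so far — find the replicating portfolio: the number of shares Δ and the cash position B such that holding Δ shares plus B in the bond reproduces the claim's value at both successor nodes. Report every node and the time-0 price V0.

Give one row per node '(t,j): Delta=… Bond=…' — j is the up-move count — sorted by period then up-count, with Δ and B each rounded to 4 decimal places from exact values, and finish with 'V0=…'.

No-arbitrage ⇒ martingale measure with p* = (R−d)/(u−d) = 0.6579.
Terminal values V(4,·): V(4,0)=-161.9003, V(4,1)=-138.1332, V(4,2)=-102.6369, V(4,3)=-49.6229, V(4,4)=29.5539
(3,0): S=62.5450. Δ = (V_up−V_dn)/(S_up−S_dn) = (-138.1332−-161.9003)/(71.9268−48.1597) = 1.0000. V = [p*·-138.1332 + (1−p*)·-161.9003]/1.02 = -143.3962. B = V − Δ·S = -205.9412.
(3,1): S=93.4114. Δ = (V_up−V_dn)/(S_up−S_dn) = (-102.6369−-138.1332)/(107.4231−71.9268) = 1.0000. V = [p*·-102.6369 + (1−p*)·-138.1332]/1.02 = -112.5298. B = V − Δ·S = -205.9412.
(3,2): S=139.5105. Δ = (V_up−V_dn)/(S_up−S_dn) = (-49.6229−-102.6369)/(160.4371−107.4231) = 1.0000. V = [p*·-49.6229 + (1−p*)·-102.6369]/1.02 = -66.4307. B = V − Δ·S = -205.9412.
(3,3): S=208.3599. Δ = (V_up−V_dn)/(S_up−S_dn) = (29.5539−-49.6229)/(239.6139−160.4371) = 1.0000. V = [p*·29.5539 + (1−p*)·-49.6229]/1.02 = 2.4187. B = V − Δ·S = -205.9412.
(2,0): S=81.2273. Δ = (V_up−V_dn)/(S_up−S_dn) = (-112.5298−-143.3962)/(93.4114−62.5450) = 1.0000. V = [p*·-112.5298 + (1−p*)·-143.3962]/1.02 = -120.6758. B = V − Δ·S = -201.9031.
(2,1): S=121.3135. Δ = (V_up−V_dn)/(S_up−S_dn) = (-66.4307−-112.5298)/(139.5105−93.4114) = 1.0000. V = [p*·-66.4307 + (1−p*)·-112.5298]/1.02 = -80.5896. B = V − Δ·S = -201.9031.
(2,2): S=181.1825. Δ = (V_up−V_dn)/(S_up−S_dn) = (2.4187−-66.4307)/(208.3599−139.5105) = 1.0000. V = [p*·2.4187 + (1−p*)·-66.4307]/1.02 = -20.7206. B = V − Δ·S = -201.9031.
(1,0): S=105.4900. Δ = (V_up−V_dn)/(S_up−S_dn) = (-80.5896−-120.6758)/(121.3135−81.2273) = 1.0000. V = [p*·-80.5896 + (1−p*)·-120.6758]/1.02 = -92.4542. B = V − Δ·S = -197.9442.
(1,1): S=157.5500. Δ = (V_up−V_dn)/(S_up−S_dn) = (-20.7206−-80.5896)/(181.1825−121.3135) = 1.0000. V = [p*·-20.7206 + (1−p*)·-80.5896]/1.02 = -40.3942. B = V − Δ·S = -197.9442.
(0,0): S=137.0000. Δ = (V_up−V_dn)/(S_up−S_dn) = (-40.3942−-92.4542)/(157.5500−105.4900) = 1.0000. V = [p*·-40.3942 + (1−p*)·-92.4542]/1.02 = -57.0630. B = V − Δ·S = -194.0630.
Check: Δ(0,0)·S0 + B(0,0) = -57.0630 = V0.

(0,0): Delta=1.0000 Bond=-194.0630
(1,0): Delta=1.0000 Bond=-197.9442
(1,1): Delta=1.0000 Bond=-197.9442
(2,0): Delta=1.0000 Bond=-201.9031
(2,1): Delta=1.0000 Bond=-201.9031
(2,2): Delta=1.0000 Bond=-201.9031
(3,0): Delta=1.0000 Bond=-205.9412
(3,1): Delta=1.0000 Bond=-205.9412
(3,2): Delta=1.0000 Bond=-205.9412
(3,3): Delta=1.0000 Bond=-205.9412
V0=-57.0630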